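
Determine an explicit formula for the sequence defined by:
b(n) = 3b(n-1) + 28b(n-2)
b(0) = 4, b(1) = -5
Characteristic equation: x² - 3x - 28 = 0, which factors as (x - (-4))(x - (7)) = 0.
Roots r₁ = -4, r₂ = 7 (distinct).
General solution: b(n) = A·(-4)^n + B·(7)^n.
From b(0) = 4: A + B = 4.
From b(1) = -5: -4A + 7B = -5.
Solving: A = 3, B = 1.
So b(n) = 3 \left(-4\right)^{n} + 7^{n}.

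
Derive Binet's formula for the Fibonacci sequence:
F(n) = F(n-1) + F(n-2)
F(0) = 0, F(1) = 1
This is the Fibonacci sequence.
Characteristic equation: x² - x - 1 = 0; roots r₁ = \frac{1}{2} + \frac{\sqrt{5}}{2}, r₂ = \frac{1}{2} - \frac{\sqrt{5}}{2}.
General: F(n) = A·r₁^n + B·r₂^n. Solving with F(0)=0, F(1)=1 gives A = \frac{\sqrt{5}}{5}, B = - \frac{\sqrt{5}}{5}.
So F(n) = \frac{2^{- n} \sqrt{5} \left(- \left(1 - \sqrt{5}\right)^{n} + \left(1 + \sqrt{5}\right)^{n}\right)}{5}.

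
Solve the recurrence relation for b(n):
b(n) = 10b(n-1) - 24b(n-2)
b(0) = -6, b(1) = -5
Characteristic equation: x² - 10x + 24 = 0, which factors as (x - (4))(x - (6)) = 0.
Roots r₁ = 4, r₂ = 6 (distinct).
General solution: b(n) = A·(4)^n + B·(6)^n.
From b(0) = -6: A + B = -6.
From b(1) = -5: 4A + 6B = -5.
Solving: A = - \frac{31}{2}, B = \frac{19}{2}.
So b(n) = - \frac{31 \cdot 4^{n}}{2} + \frac{19 \cdot 6^{n}}{2}.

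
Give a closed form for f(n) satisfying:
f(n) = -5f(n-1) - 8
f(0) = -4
First-order linear non-homogeneous.
Homogeneous solution: f_h(n) = A·(-5)^n.
Try constant particular solution f_p = K: K = -5K - 8 ⇒ K = - \frac{4}{3}.
General: f(n) = A·(-5)^n - \frac{4}{3}.
Apply f(0) = -4: A - \frac{4}{3} = -4 ⇒ A = - \frac{8}{3}.
So f(n) = - \frac{8 \left(-5\right)^{n}}{3} - \frac{4}{3}.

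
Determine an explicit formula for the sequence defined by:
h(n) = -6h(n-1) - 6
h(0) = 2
First-order linear non-homogeneous.
Homogeneous solution: h_h(n) = A·(-6)^n.
Try constant particular solution h_p = K: K = -6K - 6 ⇒ K = - \frac{6}{7}.
General: h(n) = A·(-6)^n - \frac{6}{7}.
Apply h(0) = 2: A - \frac{6}{7} = 2 ⇒ A = \frac{20}{7}.
So h(n) = \frac{20 \left(-6\right)^{n}}{7} - \frac{6}{7}.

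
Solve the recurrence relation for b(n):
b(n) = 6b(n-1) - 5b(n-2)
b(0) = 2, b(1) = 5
Characteristic equation: x² - 6x + 5 = 0, which factors as (x - (1))(x - (5)) = 0.
Roots r₁ = 1, r₂ = 5 (distinct).
General solution: b(n) = A·(1)^n + B·(5)^n.
From b(0) = 2: A + B = 2.
From b(1) = 5: A + 5B = 5.
Solving: A = \frac{5}{4}, B = \frac{3}{4}.
So b(n) = \frac{3 \cdot 5^{n}}{4} + \frac{5}{4}.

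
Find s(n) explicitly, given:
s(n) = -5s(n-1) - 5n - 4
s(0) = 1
First-order linear with linear forcing.
Homogeneous solution: s_h(n) = A·(-5)^n.
Try particular s_p(n) = pn + q. Substituting:
  pn + q = -5(p(n-1) + q) - 5n - 4.
Matching the n-coefficient: p = -5p - 5 ⇒ p = - \frac{5}{6}.
Matching constants: q = 5p - 5q - 4 ⇒ q = - \frac{49}{36}.
General: s(n) = A·(-5)^n - \frac{5 n}{6} - \frac{49}{36}.
Apply s(0) = 1: A - \frac{49}{36} = 1 ⇒ A = \frac{85}{36}.
So s(n) = \frac{85 \left(-5\right)^{n}}{36} - \frac{5 n}{6} - \frac{49}{36}.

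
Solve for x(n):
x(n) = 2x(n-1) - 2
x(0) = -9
First-order linear non-homogeneous.
Homogeneous solution: x_h(n) = A·(2)^n.
Try constant particular solution x_p = K: K = 2K - 2 ⇒ K = 2.
General: x(n) = A·(2)^n + 2.
Apply x(0) = -9: A + 2 = -9 ⇒ A = -11.
So x(n) = 2 - 11 \cdot 2^{n}.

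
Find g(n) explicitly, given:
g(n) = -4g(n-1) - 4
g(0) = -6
First-order linear non-homogeneous.
Homogeneous solution: g_h(n) = A·(-4)^n.
Try constant particular solution g_p = K: K = -4K - 4 ⇒ K = - \frac{4}{5}.
General: g(n) = A·(-4)^n - \frac{4}{5}.
Apply g(0) = -6: A - \frac{4}{5} = -6 ⇒ A = - \frac{26}{5}.
So g(n) = - \frac{26 \left(-4\right)^{n}}{5} - \frac{4}{5}.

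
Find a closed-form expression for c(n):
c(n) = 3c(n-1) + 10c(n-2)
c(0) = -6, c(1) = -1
Characteristic equation: x² - 3x - 10 = 0, which factors as (x - (5))(x - (-2)) = 0.
Roots r₁ = 5, r₂ = -2 (distinct).
General solution: c(n) = A·(5)^n + B·(-2)^n.
From c(0) = -6: A + B = -6.
From c(1) = -1: 5A - 2B = -1.
Solving: A = - \frac{13}{7}, B = - \frac{29}{7}.
So c(n) = - \frac{29 \left(-2\right)^{n}}{7} - \frac{13 \cdot 5^{n}}{7}.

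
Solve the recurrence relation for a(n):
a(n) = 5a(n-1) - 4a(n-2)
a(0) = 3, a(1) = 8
Characteristic equation: x² - 5x + 4 = 0, which factors as (x - (4))(x - (1)) = 0.
Roots r₁ = 4, r₂ = 1 (distinct).
General solution: a(n) = A·(4)^n + B·(1)^n.
From a(0) = 3: A + B = 3.
From a(1) = 8: 4A + B = 8.
Solving: A = \frac{5}{3}, B = \frac{4}{3}.
So a(n) = \frac{5 \cdot 4^{n}}{3} + \frac{4}{3}.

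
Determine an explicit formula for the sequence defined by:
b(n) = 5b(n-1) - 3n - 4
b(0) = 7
First-order linear with linear forcing.
Homogeneous solution: b_h(n) = A·(5)^n.
Try particular b_p(n) = pn + q. Substituting:
  pn + q = 5(p(n-1) + q) - 3n - 4.
Matching the n-coefficient: p = 5p - 3 ⇒ p = \frac{3}{4}.
Matching constants: q = -5p + 5q - 4 ⇒ q = \frac{31}{16}.
General: b(n) = A·(5)^n + \frac{3 n}{4} + \frac{31}{16}.
Apply b(0) = 7: A + \frac{31}{16} = 7 ⇒ A = \frac{81}{16}.
So b(n) = \frac{81 \cdot 5^{n}}{16} + \frac{3 n}{4} + \frac{31}{16}.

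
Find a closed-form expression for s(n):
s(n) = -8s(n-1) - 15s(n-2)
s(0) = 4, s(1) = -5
Characteristic equation: x² + 8x + 15 = 0, which factors as (x - (-5))(x - (-3)) = 0.
Roots r₁ = -5, r₂ = -3 (distinct).
General solution: s(n) = A·(-5)^n + B·(-3)^n.
From s(0) = 4: A + B = 4.
From s(1) = -5: -5A - 3B = -5.
Solving: A = - \frac{7}{2}, B = \frac{15}{2}.
So s(n) = \frac{15 \left(-3\right)^{n}}{2} - \frac{7 \left(-5\right)^{n}}{2}.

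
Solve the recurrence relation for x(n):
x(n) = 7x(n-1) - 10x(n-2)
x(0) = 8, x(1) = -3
Characteristic equation: x² - 7x + 10 = 0, which factors as (x - (5))(x - (2)) = 0.
Roots r₁ = 5, r₂ = 2 (distinct).
General solution: x(n) = A·(5)^n + B·(2)^n.
From x(0) = 8: A + B = 8.
From x(1) = -3: 5A + 2B = -3.
Solving: A = - \frac{19}{3}, B = \frac{43}{3}.
So x(n) = \frac{43 \cdot 2^{n}}{3} - \frac{19 \cdot 5^{n}}{3}.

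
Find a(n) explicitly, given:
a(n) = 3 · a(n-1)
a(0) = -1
Pure geometric recurrence with ratio 3.
By induction a(n) = a(0) · (3)^n = - 3^{n}.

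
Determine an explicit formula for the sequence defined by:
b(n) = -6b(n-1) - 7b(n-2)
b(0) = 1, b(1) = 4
Characteristic equation: x² + 6x + 7 = 0.
Discriminant Δ = (-6)² + 4·(-7) = 8.
Roots r₁,₂ = (-6 ± √8)/2, so r₁ = -3 + \sqrt{2}, r₂ = -3 - \sqrt{2}.
General solution: b(n) = A·r₁^n + B·r₂^n.
From the initial conditions, A + B = 1 and r₁A + r₂B = 4.
Since r₁ - r₂ = √8: A = (4 - (1)r₂)/√8 = \frac{1}{2} + \frac{7 \sqrt{2}}{4}, and B = 1 - A = \frac{1}{2} - \frac{7 \sqrt{2}}{4}.
So b(n) = \left(\frac{1}{2} + \frac{7 \sqrt{2}}{4}\right)\left(-3 + \sqrt{2}\right)^n + \left(\frac{1}{2} - \frac{7 \sqrt{2}}{4}\right)\left(-3 - \sqrt{2}\right)^n.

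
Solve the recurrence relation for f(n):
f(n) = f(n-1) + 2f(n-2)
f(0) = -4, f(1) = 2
Characteristic equation: x² - x - 2 = 0, which factors as (x - (2))(x - (-1)) = 0.
Roots r₁ = 2, r₂ = -1 (distinct).
General solution: f(n) = A·(2)^n + B·(-1)^n.
From f(0) = -4: A + B = -4.
From f(1) = 2: 2A - B = 2.
Solving: A = - \frac{2}{3}, B = - \frac{10}{3}.
So f(n) = - \frac{10 \left(-1\right)^{n}}{3} - \frac{2 \cdot 2^{n}}{3}.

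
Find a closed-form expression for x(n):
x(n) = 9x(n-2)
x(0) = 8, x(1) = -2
Characteristic equation: x² - 9 = 0, which factors as (x - (-3))(x - (3)) = 0.
Roots r₁ = -3, r₂ = 3 (distinct).
General solution: x(n) = A·(-3)^n + B·(3)^n.
From x(0) = 8: A + B = 8.
From x(1) = -2: -3A + 3B = -2.
Solving: A = \frac{13}{3}, B = \frac{11}{3}.
So x(n) = \frac{13 \left(-3\right)^{n}}{3} + \frac{11 \cdot 3^{n}}{3}.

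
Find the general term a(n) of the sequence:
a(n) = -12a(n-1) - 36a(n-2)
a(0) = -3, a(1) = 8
Characteristic equation: x² + 12x + 36 = 0, which is (x - (-6))².
Repeated root r = -6.
General solution: a(n) = (A + Bn)·(-6)^n.
From a(0) = -3: A = -3.
From a(1) = 8: (A + B)·(-6) = 8 ⇒ B = \frac{5}{3}.
So a(n) = \left(\frac{5 n}{3} - 3\right) \cdot (-6)^n.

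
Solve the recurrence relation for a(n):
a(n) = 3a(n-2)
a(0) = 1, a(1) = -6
Characteristic equation: x² - 3 = 0.
Discriminant Δ = (0)² + 4·(3) = 12.
Roots r₁,₂ = (0 ± √12)/2, so r₁ = \sqrt{3}, r₂ = - \sqrt{3}.
General solution: a(n) = A·r₁^n + B·r₂^n.
From the initial conditions, A + B = 1 and r₁A + r₂B = -6.
Since r₁ - r₂ = √12: A = (-6 - (1)r₂)/√12 = \frac{1}{2} - \sqrt{3}, and B = 1 - A = \frac{1}{2} + \sqrt{3}.
So a(n) = \left(\frac{1}{2} - \sqrt{3}\right)\left(\sqrt{3}\right)^n + \left(\frac{1}{2} + \sqrt{3}\right)\left(- \sqrt{3}\right)^n.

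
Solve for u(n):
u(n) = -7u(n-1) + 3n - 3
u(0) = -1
First-order linear with linear forcing.
Homogeneous solution: u_h(n) = A·(-7)^n.
Try particular u_p(n) = pn + q. Substituting:
  pn + q = -7(p(n-1) + q) + 3n - 3.
Matching the n-coefficient: p = -7p + 3 ⇒ p = \frac{3}{8}.
Matching constants: q = 7p - 7q - 3 ⇒ q = - \frac{3}{64}.
General: u(n) = A·(-7)^n + \frac{3 n}{8} - \frac{3}{64}.
Apply u(0) = -1: A - \frac{3}{64} = -1 ⇒ A = - \frac{61}{64}.
So u(n) = - \frac{61 \left(-7\right)^{n}}{64} + \frac{3 n}{8} - \frac{3}{64}.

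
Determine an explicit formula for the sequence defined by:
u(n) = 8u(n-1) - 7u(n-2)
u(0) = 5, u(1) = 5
Characteristic equation: x² - 8x + 7 = 0, which factors as (x - (7))(x - (1)) = 0.
Roots r₁ = 7, r₂ = 1 (distinct).
General solution: u(n) = A·(7)^n + B·(1)^n.
From u(0) = 5: A + B = 5.
From u(1) = 5: 7A + B = 5.
Solving: A = 0, B = 5.
So u(n) = 5.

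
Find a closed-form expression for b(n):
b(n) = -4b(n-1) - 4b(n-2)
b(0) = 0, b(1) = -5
Characteristic equation: x² + 4x + 4 = 0, which is (x - (-2))².
Repeated root r = -2.
General solution: b(n) = (A + Bn)·(-2)^n.
From b(0) = 0: A = 0.
From b(1) = -5: (A + B)·(-2) = -5 ⇒ B = \frac{5}{2}.
So b(n) = \left(\frac{5 n}{2}\right) \cdot (-2)^n.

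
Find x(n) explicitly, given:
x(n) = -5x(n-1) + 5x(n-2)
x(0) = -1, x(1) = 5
Characteristic equation: x² + 5x - 5 = 0.
Discriminant Δ = (-5)² + 4·(5) = 45.
Roots r₁,₂ = (-5 ± √45)/2, so r₁ = - \frac{5}{2} + \frac{3 \sqrt{5}}{2}, r₂ = - \frac{3 \sqrt{5}}{2} - \frac{5}{2}.
General solution: x(n) = A·r₁^n + B·r₂^n.
From the initial conditions, A + B = -1 and r₁A + r₂B = 5.
Since r₁ - r₂ = √45: A = (5 - (-1)r₂)/√45 = - \frac{1}{2} + \frac{\sqrt{5}}{6}, and B = -1 - A = - \frac{1}{2} - \frac{\sqrt{5}}{6}.
So x(n) = \left(- \frac{1}{2} + \frac{\sqrt{5}}{6}\right)\left(- \frac{5}{2} + \frac{3 \sqrt{5}}{2}\right)^n + \left(- \frac{1}{2} - \frac{\sqrt{5}}{6}\right)\left(- \frac{3 \sqrt{5}}{2} - \frac{5}{2}\right)^n.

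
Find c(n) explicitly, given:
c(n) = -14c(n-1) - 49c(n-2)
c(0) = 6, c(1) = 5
Characteristic equation: x² + 14x + 49 = 0, which is (x - (-7))².
Repeated root r = -7.
General solution: c(n) = (A + Bn)·(-7)^n.
From c(0) = 6: A = 6.
From c(1) = 5: (A + B)·(-7) = 5 ⇒ B = - \frac{47}{7}.
So c(n) = \left(6 - \frac{47 n}{7}\right) \cdot (-7)^n.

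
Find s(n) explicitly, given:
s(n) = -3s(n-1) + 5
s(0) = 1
First-order linear non-homogeneous.
Homogeneous solution: s_h(n) = A·(-3)^n.
Try constant particular solution s_p = K: K = -3K + 5 ⇒ K = \frac{5}{4}.
General: s(n) = A·(-3)^n + \frac{5}{4}.
Apply s(0) = 1: A + \frac{5}{4} = 1 ⇒ A = - \frac{1}{4}.
So s(n) = \frac{5}{4} - \frac{\left(-3\right)^{n}}{4}.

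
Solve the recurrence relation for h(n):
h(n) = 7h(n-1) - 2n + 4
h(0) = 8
First-order linear with linear forcing.
Homogeneous solution: h_h(n) = A·(7)^n.
Try particular h_p(n) = pn + q. Substituting:
  pn + q = 7(p(n-1) + q) - 2n + 4.
Matching the n-coefficient: p = 7p - 2 ⇒ p = \frac{1}{3}.
Matching constants: q = -7p + 7q + 4 ⇒ q = - \frac{5}{18}.
General: h(n) = A·(7)^n + \frac{n}{3} - \frac{5}{18}.
Apply h(0) = 8: A - \frac{5}{18} = 8 ⇒ A = \frac{149}{18}.
So h(n) = \frac{149 \cdot 7^{n}}{18} + \frac{n}{3} - \frac{5}{18}.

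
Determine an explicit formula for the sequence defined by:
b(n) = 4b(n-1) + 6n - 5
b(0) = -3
First-order linear with linear forcing.
Homogeneous solution: b_h(n) = A·(4)^n.
Try particular b_p(n) = pn + q. Substituting:
  pn + q = 4(p(n-1) + q) + 6n - 5.
Matching the n-coefficient: p = 4p + 6 ⇒ p = -2.
Matching constants: q = -4p + 4q - 5 ⇒ q = -1.
General: b(n) = A·(4)^n - 2 n - 1.
Apply b(0) = -3: A - 1 = -3 ⇒ A = -2.
So b(n) = - 2 \cdot 4^{n} - 2 n - 1.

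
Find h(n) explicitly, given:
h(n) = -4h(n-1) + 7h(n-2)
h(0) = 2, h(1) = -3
Characteristic equation: x² + 4x - 7 = 0.
Discriminant Δ = (-4)² + 4·(7) = 44.
Roots r₁,₂ = (-4 ± √44)/2, so r₁ = -2 + \sqrt{11}, r₂ = - \sqrt{11} - 2.
General solution: h(n) = A·r₁^n + B·r₂^n.
From the initial conditions, A + B = 2 and r₁A + r₂B = -3.
Since r₁ - r₂ = √44: A = (-3 - (2)r₂)/√44 = \frac{\sqrt{11}}{22} + 1, and B = 2 - A = 1 - \frac{\sqrt{11}}{22}.
So h(n) = \left(\frac{\sqrt{11}}{22} + 1\right)\left(-2 + \sqrt{11}\right)^n + \left(1 - \frac{\sqrt{11}}{22}\right)\left(- \sqrt{11} - 2\right)^n.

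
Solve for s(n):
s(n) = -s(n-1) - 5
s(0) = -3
First-order linear non-homogeneous.
Homogeneous solution: s_h(n) = A·(-1)^n.
Try constant particular solution s_p = K: K = -K - 5 ⇒ K = - \frac{5}{2}.
General: s(n) = A·(-1)^n - \frac{5}{2}.
Apply s(0) = -3: A - \frac{5}{2} = -3 ⇒ A = - \frac{1}{2}.
So s(n) = - \frac{\left(-1\right)^{n}}{2} - \frac{5}{2}.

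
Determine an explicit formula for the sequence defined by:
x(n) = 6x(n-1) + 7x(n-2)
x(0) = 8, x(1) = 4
Characteristic equation: x² - 6x - 7 = 0, which factors as (x - (7))(x - (-1)) = 0.
Roots r₁ = 7, r₂ = -1 (distinct).
General solution: x(n) = A·(7)^n + B·(-1)^n.
From x(0) = 8: A + B = 8.
From x(1) = 4: 7A - B = 4.
Solving: A = \frac{3}{2}, B = \frac{13}{2}.
So x(n) = \frac{13 \left(-1\right)^{n}}{2} + \frac{3 \cdot 7^{n}}{2}.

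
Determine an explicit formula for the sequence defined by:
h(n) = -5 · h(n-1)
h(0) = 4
Pure geometric recurrence with ratio -5.
By induction h(n) = h(0) · (-5)^n = 4 \left(-5\right)^{n}.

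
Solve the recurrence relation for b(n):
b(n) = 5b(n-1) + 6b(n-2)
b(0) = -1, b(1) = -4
Characteristic equation: x² - 5x - 6 = 0, which factors as (x - (-1))(x - (6)) = 0.
Roots r₁ = -1, r₂ = 6 (distinct).
General solution: b(n) = A·(-1)^n + B·(6)^n.
From b(0) = -1: A + B = -1.
From b(1) = -4: -A + 6B = -4.
Solving: A = - \frac{2}{7}, B = - \frac{5}{7}.
So b(n) = - \frac{2 \left(-1\right)^{n}}{7} - \frac{5 \cdot 6^{n}}{7}.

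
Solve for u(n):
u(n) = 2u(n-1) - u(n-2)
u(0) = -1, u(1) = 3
Characteristic equation: x² - 2x + 1 = 0, which is (x - (1))².
Repeated root r = 1.
General solution: u(n) = (A + Bn)·(1)^n.
From u(0) = -1: A = -1.
From u(1) = 3: (A + B)·(1) = 3 ⇒ B = 4.
So u(n) = \left(4 n - 1\right) \cdot (1)^n.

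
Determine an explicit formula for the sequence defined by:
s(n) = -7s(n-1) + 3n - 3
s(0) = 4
First-order linear with linear forcing.
Homogeneous solution: s_h(n) = A·(-7)^n.
Try particular s_p(n) = pn + q. Substituting:
  pn + q = -7(p(n-1) + q) + 3n - 3.
Matching the n-coefficient: p = -7p + 3 ⇒ p = \frac{3}{8}.
Matching constants: q = 7p - 7q - 3 ⇒ q = - \frac{3}{64}.
General: s(n) = A·(-7)^n + \frac{3 n}{8} - \frac{3}{64}.
Apply s(0) = 4: A - \frac{3}{64} = 4 ⇒ A = \frac{259}{64}.
So s(n) = \frac{259 \left(-7\right)^{n}}{64} + \frac{3 n}{8} - \frac{3}{64}.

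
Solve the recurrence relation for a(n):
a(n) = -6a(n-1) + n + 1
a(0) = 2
First-order linear with linear forcing.
Homogeneous solution: a_h(n) = A·(-6)^n.
Try particular a_p(n) = pn + q. Substituting:
  pn + q = -6(p(n-1) + q) + n + 1.
Matching the n-coefficient: p = -6p + 1 ⇒ p = \frac{1}{7}.
Matching constants: q = 6p - 6q + 1 ⇒ q = \frac{13}{49}.
General: a(n) = A·(-6)^n + \frac{n}{7} + \frac{13}{49}.
Apply a(0) = 2: A + \frac{13}{49} = 2 ⇒ A = \frac{85}{49}.
So a(n) = \frac{85 \left(-6\right)^{n}}{49} + \frac{n}{7} + \frac{13}{49}.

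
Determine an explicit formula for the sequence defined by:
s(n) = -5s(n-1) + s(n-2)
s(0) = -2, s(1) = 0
Characteristic equation: x² + 5x - 1 = 0.
Discriminant Δ = (-5)² + 4·(1) = 29.
Roots r₁,₂ = (-5 ± √29)/2, so r₁ = - \frac{5}{2} + \frac{\sqrt{29}}{2}, r₂ = - \frac{\sqrt{29}}{2} - \frac{5}{2}.
General solution: s(n) = A·r₁^n + B·r₂^n.
From the initial conditions, A + B = -2 and r₁A + r₂B = 0.
Since r₁ - r₂ = √29: A = (0 - (-2)r₂)/√29 = -1 - \frac{5 \sqrt{29}}{29}, and B = -2 - A = -1 + \frac{5 \sqrt{29}}{29}.
So s(n) = \left(-1 - \frac{5 \sqrt{29}}{29}\right)\left(- \frac{5}{2} + \frac{\sqrt{29}}{2}\right)^n + \left(-1 + \frac{5 \sqrt{29}}{29}\right)\left(- \frac{\sqrt{29}}{2} - \frac{5}{2}\right)^n.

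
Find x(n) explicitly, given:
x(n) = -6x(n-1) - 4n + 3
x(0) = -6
First-order linear with linear forcing.
Homogeneous solution: x_h(n) = A·(-6)^n.
Try particular x_p(n) = pn + q. Substituting:
  pn + q = -6(p(n-1) + q) - 4n + 3.
Matching the n-coefficient: p = -6p - 4 ⇒ p = - \frac{4}{7}.
Matching constants: q = 6p - 6q + 3 ⇒ q = - \frac{3}{49}.
General: x(n) = A·(-6)^n - \frac{4 n}{7} - \frac{3}{49}.
Apply x(0) = -6: A - \frac{3}{49} = -6 ⇒ A = - \frac{291}{49}.
So x(n) = - \frac{291 \left(-6\right)^{n}}{49} - \frac{4 n}{7} - \frac{3}{49}.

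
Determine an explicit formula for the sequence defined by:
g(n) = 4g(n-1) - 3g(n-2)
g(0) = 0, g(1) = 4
Characteristic equation: x² - 4x + 3 = 0, which factors as (x - (3))(x - (1)) = 0.
Roots r₁ = 3, r₂ = 1 (distinct).
General solution: g(n) = A·(3)^n + B·(1)^n.
From g(0) = 0: A + B = 0.
From g(1) = 4: 3A + B = 4.
Solving: A = 2, B = -2.
So g(n) = 2 \cdot 3^{n} - 2.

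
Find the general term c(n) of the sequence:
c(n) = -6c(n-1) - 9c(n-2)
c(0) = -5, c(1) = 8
Characteristic equation: x² + 6x + 9 = 0, which is (x - (-3))².
Repeated root r = -3.
General solution: c(n) = (A + Bn)·(-3)^n.
From c(0) = -5: A = -5.
From c(1) = 8: (A + B)·(-3) = 8 ⇒ B = \frac{7}{3}.
So c(n) = \left(\frac{7 n}{3} - 5\right) \cdot (-3)^n.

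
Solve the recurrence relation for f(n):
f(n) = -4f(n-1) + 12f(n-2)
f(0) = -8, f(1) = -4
Characteristic equation: x² + 4x - 12 = 0, which factors as (x - (-6))(x - (2)) = 0.
Roots r₁ = -6, r₂ = 2 (distinct).
General solution: f(n) = A·(-6)^n + B·(2)^n.
From f(0) = -8: A + B = -8.
From f(1) = -4: -6A + 2B = -4.
Solving: A = - \frac{3}{2}, B = - \frac{13}{2}.
So f(n) = - \frac{3 \left(-6\right)^{n}}{2} - \frac{13 \cdot 2^{n}}{2}.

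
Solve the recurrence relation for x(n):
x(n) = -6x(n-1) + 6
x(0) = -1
First-order linear non-homogeneous.
Homogeneous solution: x_h(n) = A·(-6)^n.
Try constant particular solution x_p = K: K = -6K + 6 ⇒ K = \frac{6}{7}.
General: x(n) = A·(-6)^n + \frac{6}{7}.
Apply x(0) = -1: A + \frac{6}{7} = -1 ⇒ A = - \frac{13}{7}.
So x(n) = \frac{6}{7} - \frac{13 \left(-6\right)^{n}}{7}.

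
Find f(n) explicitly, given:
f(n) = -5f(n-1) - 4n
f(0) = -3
First-order linear with linear forcing.
Homogeneous solution: f_h(n) = A·(-5)^n.
Try particular f_p(n) = pn + q. Substituting:
  pn + q = -5(p(n-1) + q) - 4n.
Matching the n-coefficient: p = -5p - 4 ⇒ p = - \frac{2}{3}.
Matching constants: q = 5p - 5q ⇒ q = - \frac{5}{9}.
General: f(n) = A·(-5)^n - \frac{2 n}{3} - \frac{5}{9}.
Apply f(0) = -3: A - \frac{5}{9} = -3 ⇒ A = - \frac{22}{9}.
So f(n) = - \frac{22 \left(-5\right)^{n}}{9} - \frac{2 n}{3} - \frac{5}{9}.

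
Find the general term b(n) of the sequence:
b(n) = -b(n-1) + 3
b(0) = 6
First-order linear non-homogeneous.
Homogeneous solution: b_h(n) = A·(-1)^n.
Try constant particular solution b_p = K: K = -K + 3 ⇒ K = \frac{3}{2}.
General: b(n) = A·(-1)^n + \frac{3}{2}.
Apply b(0) = 6: A + \frac{3}{2} = 6 ⇒ A = \frac{9}{2}.
So b(n) = \frac{9 \left(-1\right)^{n}}{2} + \frac{3}{2}.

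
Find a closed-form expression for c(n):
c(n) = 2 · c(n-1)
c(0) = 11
Pure geometric recurrence with ratio 2.
By induction c(n) = c(0) · (2)^n = 11 \cdot 2^{n}.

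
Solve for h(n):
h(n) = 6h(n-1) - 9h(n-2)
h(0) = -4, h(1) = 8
Characteristic equation: x² - 6x + 9 = 0, which is (x - (3))².
Repeated root r = 3.
General solution: h(n) = (A + Bn)·(3)^n.
From h(0) = -4: A = -4.
From h(1) = 8: (A + B)·(3) = 8 ⇒ B = \frac{20}{3}.
So h(n) = \left(\frac{20 n}{3} - 4\right) \cdot (3)^n.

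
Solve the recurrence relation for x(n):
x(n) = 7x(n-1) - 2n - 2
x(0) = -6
First-order linear with linear forcing.
Homogeneous solution: x_h(n) = A·(7)^n.
Try particular x_p(n) = pn + q. Substituting:
  pn + q = 7(p(n-1) + q) - 2n - 2.
Matching the n-coefficient: p = 7p - 2 ⇒ p = \frac{1}{3}.
Matching constants: q = -7p + 7q - 2 ⇒ q = \frac{13}{18}.
General: x(n) = A·(7)^n + \frac{n}{3} + \frac{13}{18}.
Apply x(0) = -6: A + \frac{13}{18} = -6 ⇒ A = - \frac{121}{18}.
So x(n) = - \frac{121 \cdot 7^{n}}{18} + \frac{n}{3} + \frac{13}{18}.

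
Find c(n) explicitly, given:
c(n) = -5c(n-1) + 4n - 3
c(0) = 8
First-order linear with linear forcing.
Homogeneous solution: c_h(n) = A·(-5)^n.
Try particular c_p(n) = pn + q. Substituting:
  pn + q = -5(p(n-1) + q) + 4n - 3.
Matching the n-coefficient: p = -5p + 4 ⇒ p = \frac{2}{3}.
Matching constants: q = 5p - 5q - 3 ⇒ q = \frac{1}{18}.
General: c(n) = A·(-5)^n + \frac{2 n}{3} + \frac{1}{18}.
Apply c(0) = 8: A + \frac{1}{18} = 8 ⇒ A = \frac{143}{18}.
So c(n) = \frac{143 \left(-5\right)^{n}}{18} + \frac{2 n}{3} + \frac{1}{18}.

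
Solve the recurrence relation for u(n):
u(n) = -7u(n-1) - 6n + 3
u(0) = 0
First-order linear with linear forcing.
Homogeneous solution: u_h(n) = A·(-7)^n.
Try particular u_p(n) = pn + q. Substituting:
  pn + q = -7(p(n-1) + q) - 6n + 3.
Matching the n-coefficient: p = -7p - 6 ⇒ p = - \frac{3}{4}.
Matching constants: q = 7p - 7q + 3 ⇒ q = - \frac{9}{32}.
General: u(n) = A·(-7)^n - \frac{3 n}{4} - \frac{9}{32}.
Apply u(0) = 0: A - \frac{9}{32} = 0 ⇒ A = \frac{9}{32}.
So u(n) = \frac{9 \left(-7\right)^{n}}{32} - \frac{3 n}{4} - \frac{9}{32}.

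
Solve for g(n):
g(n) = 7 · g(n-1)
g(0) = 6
Pure geometric recurrence with ratio 7.
By induction g(n) = g(0) · (7)^n = 6 \cdot 7^{n}.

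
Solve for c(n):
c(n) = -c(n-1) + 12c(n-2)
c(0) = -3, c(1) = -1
Characteristic equation: x² + x - 12 = 0, which factors as (x - (-4))(x - (3)) = 0.
Roots r₁ = -4, r₂ = 3 (distinct).
General solution: c(n) = A·(-4)^n + B·(3)^n.
From c(0) = -3: A + B = -3.
From c(1) = -1: -4A + 3B = -1.
Solving: A = - \frac{8}{7}, B = - \frac{13}{7}.
So c(n) = - \frac{8 \left(-4\right)^{n}}{7} - \frac{13 \cdot 3^{n}}{7}.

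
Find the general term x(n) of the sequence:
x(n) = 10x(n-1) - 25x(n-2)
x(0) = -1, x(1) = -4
Characteristic equation: x² - 10x + 25 = 0, which is (x - (5))².
Repeated root r = 5.
General solution: x(n) = (A + Bn)·(5)^n.
From x(0) = -1: A = -1.
From x(1) = -4: (A + B)·(5) = -4 ⇒ B = \frac{1}{5}.
So x(n) = \left(\frac{n}{5} - 1\right) \cdot (5)^n.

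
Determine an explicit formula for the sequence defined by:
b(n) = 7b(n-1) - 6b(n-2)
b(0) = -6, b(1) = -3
Characteristic equation: x² - 7x + 6 = 0, which factors as (x - (6))(x - (1)) = 0.
Roots r₁ = 6, r₂ = 1 (distinct).
General solution: b(n) = A·(6)^n + B·(1)^n.
From b(0) = -6: A + B = -6.
From b(1) = -3: 6A + B = -3.
Solving: A = \frac{3}{5}, B = - \frac{33}{5}.
So b(n) = \frac{3 \cdot 6^{n}}{5} - \frac{33}{5}.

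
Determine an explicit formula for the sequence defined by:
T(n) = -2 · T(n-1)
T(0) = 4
Pure geometric recurrence with ratio -2.
By induction T(n) = T(0) · (-2)^n = 4 \left(-2\right)^{n}.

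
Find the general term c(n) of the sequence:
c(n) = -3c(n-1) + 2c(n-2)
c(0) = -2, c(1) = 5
Characteristic equation: x² + 3x - 2 = 0.
Discriminant Δ = (-3)² + 4·(2) = 17.
Roots r₁,₂ = (-3 ± √17)/2, so r₁ = - \frac{3}{2} + \frac{\sqrt{17}}{2}, r₂ = - \frac{\sqrt{17}}{2} - \frac{3}{2}.
General solution: c(n) = A·r₁^n + B·r₂^n.
From the initial conditions, A + B = -2 and r₁A + r₂B = 5.
Since r₁ - r₂ = √17: A = (5 - (-2)r₂)/√17 = -1 + \frac{2 \sqrt{17}}{17}, and B = -2 - A = -1 - \frac{2 \sqrt{17}}{17}.
So c(n) = \left(-1 + \frac{2 \sqrt{17}}{17}\right)\left(- \frac{3}{2} + \frac{\sqrt{17}}{2}\right)^n + \left(-1 - \frac{2 \sqrt{17}}{17}\right)\left(- \frac{\sqrt{17}}{2} - \frac{3}{2}\right)^n.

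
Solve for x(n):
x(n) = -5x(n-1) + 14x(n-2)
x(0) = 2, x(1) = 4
Characteristic equation: x² + 5x - 14 = 0, which factors as (x - (2))(x - (-7)) = 0.
Roots r₁ = 2, r₂ = -7 (distinct).
General solution: x(n) = A·(2)^n + B·(-7)^n.
From x(0) = 2: A + B = 2.
From x(1) = 4: 2A - 7B = 4.
Solving: A = 2, B = 0.
So x(n) = 2 \cdot 2^{n}.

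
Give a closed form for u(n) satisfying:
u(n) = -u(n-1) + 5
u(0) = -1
First-order linear non-homogeneous.
Homogeneous solution: u_h(n) = A·(-1)^n.
Try constant particular solution u_p = K: K = -K + 5 ⇒ K = \frac{5}{2}.
General: u(n) = A·(-1)^n + \frac{5}{2}.
Apply u(0) = -1: A + \frac{5}{2} = -1 ⇒ A = - \frac{7}{2}.
So u(n) = \frac{5}{2} - \frac{7 \left(-1\right)^{n}}{2}.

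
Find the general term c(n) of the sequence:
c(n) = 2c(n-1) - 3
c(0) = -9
First-order linear non-homogeneous.
Homogeneous solution: c_h(n) = A·(2)^n.
Try constant particular solution c_p = K: K = 2K - 3 ⇒ K = 3.
General: c(n) = A·(2)^n + 3.
Apply c(0) = -9: A + 3 = -9 ⇒ A = -12.
So c(n) = 3 - 12 \cdot 2^{n}.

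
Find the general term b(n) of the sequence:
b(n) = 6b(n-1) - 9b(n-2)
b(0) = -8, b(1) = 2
Characteristic equation: x² - 6x + 9 = 0, which is (x - (3))².
Repeated root r = 3.
General solution: b(n) = (A + Bn)·(3)^n.
From b(0) = -8: A = -8.
From b(1) = 2: (A + B)·(3) = 2 ⇒ B = \frac{26}{3}.
So b(n) = \left(\frac{26 n}{3} - 8\right) \cdot (3)^n.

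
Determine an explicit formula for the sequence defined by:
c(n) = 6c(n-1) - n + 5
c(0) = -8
First-order linear with linear forcing.
Homogeneous solution: c_h(n) = A·(6)^n.
Try particular c_p(n) = pn + q. Substituting:
  pn + q = 6(p(n-1) + q) - n + 5.
Matching the n-coefficient: p = 6p - 1 ⇒ p = \frac{1}{5}.
Matching constants: q = -6p + 6q + 5 ⇒ q = - \frac{19}{25}.
General: c(n) = A·(6)^n + \frac{n}{5} - \frac{19}{25}.
Apply c(0) = -8: A - \frac{19}{25} = -8 ⇒ A = - \frac{181}{25}.
So c(n) = - \frac{181 \cdot 6^{n}}{25} + \frac{n}{5} - \frac{19}{25}.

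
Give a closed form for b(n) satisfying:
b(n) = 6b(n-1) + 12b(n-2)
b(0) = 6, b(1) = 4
Characteristic equation: x² - 6x - 12 = 0.
Discriminant Δ = (6)² + 4·(12) = 84.
Roots r₁,₂ = (6 ± √84)/2, so r₁ = 3 + \sqrt{21}, r₂ = 3 - \sqrt{21}.
General solution: b(n) = A·r₁^n + B·r₂^n.
From the initial conditions, A + B = 6 and r₁A + r₂B = 4.
Since r₁ - r₂ = √84: A = (4 - (6)r₂)/√84 = 3 - \frac{\sqrt{21}}{3}, and B = 6 - A = \frac{\sqrt{21}}{3} + 3.
So b(n) = \left(3 - \frac{\sqrt{21}}{3}\right)\left(3 + \sqrt{21}\right)^n + \left(\frac{\sqrt{21}}{3} + 3\right)\left(3 - \sqrt{21}\right)^n.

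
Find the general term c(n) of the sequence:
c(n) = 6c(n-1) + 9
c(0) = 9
First-order linear non-homogeneous.
Homogeneous solution: c_h(n) = A·(6)^n.
Try constant particular solution c_p = K: K = 6K + 9 ⇒ K = - \frac{9}{5}.
General: c(n) = A·(6)^n - \frac{9}{5}.
Apply c(0) = 9: A - \frac{9}{5} = 9 ⇒ A = \frac{54}{5}.
So c(n) = \frac{54 \cdot 6^{n}}{5} - \frac{9}{5}.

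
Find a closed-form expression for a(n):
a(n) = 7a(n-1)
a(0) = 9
This is a homogeneous first-order recurrence with ratio 7.
By induction a(n) = a(0) · (7)^n = 9 \cdot 7^{n}.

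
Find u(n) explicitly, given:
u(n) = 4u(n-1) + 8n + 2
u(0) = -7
First-order linear with linear forcing.
Homogeneous solution: u_h(n) = A·(4)^n.
Try particular u_p(n) = pn + q. Substituting:
  pn + q = 4(p(n-1) + q) + 8n + 2.
Matching the n-coefficient: p = 4p + 8 ⇒ p = - \frac{8}{3}.
Matching constants: q = -4p + 4q + 2 ⇒ q = - \frac{38}{9}.
General: u(n) = A·(4)^n - \frac{8 n}{3} - \frac{38}{9}.
Apply u(0) = -7: A - \frac{38}{9} = -7 ⇒ A = - \frac{25}{9}.
So u(n) = - \frac{25 \cdot 4^{n}}{9} - \frac{8 n}{3} - \frac{38}{9}.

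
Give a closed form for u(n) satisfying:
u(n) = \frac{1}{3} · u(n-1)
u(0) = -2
Pure geometric recurrence with ratio \frac{1}{3}.
By induction u(n) = u(0) · (\frac{1}{3})^n = - 2 \cdot 3^{- n}.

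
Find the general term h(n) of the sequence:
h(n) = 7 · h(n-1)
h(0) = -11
Pure geometric recurrence with ratio 7.
By induction h(n) = h(0) · (7)^n = - 11 \cdot 7^{n}.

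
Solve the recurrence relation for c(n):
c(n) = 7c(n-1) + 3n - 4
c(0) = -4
First-order linear with linear forcing.
Homogeneous solution: c_h(n) = A·(7)^n.
Try particular c_p(n) = pn + q. Substituting:
  pn + q = 7(p(n-1) + q) + 3n - 4.
Matching the n-coefficient: p = 7p + 3 ⇒ p = - \frac{1}{2}.
Matching constants: q = -7p + 7q - 4 ⇒ q = \frac{1}{12}.
General: c(n) = A·(7)^n - \frac{n}{2} + \frac{1}{12}.
Apply c(0) = -4: A + \frac{1}{12} = -4 ⇒ A = - \frac{49}{12}.
So c(n) = - \frac{49 \cdot 7^{n}}{12} - \frac{n}{2} + \frac{1}{12}.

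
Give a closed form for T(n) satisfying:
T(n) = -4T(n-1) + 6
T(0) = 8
First-order linear non-homogeneous.
Homogeneous solution: T_h(n) = A·(-4)^n.
Try constant particular solution T_p = K: K = -4K + 6 ⇒ K = \frac{6}{5}.
General: T(n) = A·(-4)^n + \frac{6}{5}.
Apply T(0) = 8: A + \frac{6}{5} = 8 ⇒ A = \frac{34}{5}.
So T(n) = \frac{34 \left(-4\right)^{n}}{5} + \frac{6}{5}.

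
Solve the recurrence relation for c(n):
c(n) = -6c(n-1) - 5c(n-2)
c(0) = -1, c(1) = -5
Characteristic equation: x² + 6x + 5 = 0, which factors as (x - (-5))(x - (-1)) = 0.
Roots r₁ = -5, r₂ = -1 (distinct).
General solution: c(n) = A·(-5)^n + B·(-1)^n.
From c(0) = -1: A + B = -1.
From c(1) = -5: -5A - B = -5.
Solving: A = \frac{3}{2}, B = - \frac{5}{2}.
So c(n) = - \frac{5 \left(-1\right)^{n}}{2} + \frac{3 \left(-5\right)^{n}}{2}.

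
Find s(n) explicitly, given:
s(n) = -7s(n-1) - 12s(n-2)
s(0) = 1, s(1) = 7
Characteristic equation: x² + 7x + 12 = 0, which factors as (x - (-3))(x - (-4)) = 0.
Roots r₁ = -3, r₂ = -4 (distinct).
General solution: s(n) = A·(-3)^n + B·(-4)^n.
From s(0) = 1: A + B = 1.
From s(1) = 7: -3A - 4B = 7.
Solving: A = 11, B = -10.
So s(n) = 11 \left(-3\right)^{n} - 10 \left(-4\right)^{n}.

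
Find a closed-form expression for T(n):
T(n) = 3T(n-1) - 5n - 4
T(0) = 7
First-order linear with linear forcing.
Homogeneous solution: T_h(n) = A·(3)^n.
Try particular T_p(n) = pn + q. Substituting:
  pn + q = 3(p(n-1) + q) - 5n - 4.
Matching the n-coefficient: p = 3p - 5 ⇒ p = \frac{5}{2}.
Matching constants: q = -3p + 3q - 4 ⇒ q = \frac{23}{4}.
General: T(n) = A·(3)^n + \frac{5 n}{2} + \frac{23}{4}.
Apply T(0) = 7: A + \frac{23}{4} = 7 ⇒ A = \frac{5}{4}.
So T(n) = \frac{5 \cdot 3^{n}}{4} + \frac{5 n}{2} + \frac{23}{4}.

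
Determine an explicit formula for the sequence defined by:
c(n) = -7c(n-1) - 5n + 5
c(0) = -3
First-order linear with linear forcing.
Homogeneous solution: c_h(n) = A·(-7)^n.
Try particular c_p(n) = pn + q. Substituting:
  pn + q = -7(p(n-1) + q) - 5n + 5.
Matching the n-coefficient: p = -7p - 5 ⇒ p = - \frac{5}{8}.
Matching constants: q = 7p - 7q + 5 ⇒ q = \frac{5}{64}.
General: c(n) = A·(-7)^n - \frac{5 n}{8} + \frac{5}{64}.
Apply c(0) = -3: A + \frac{5}{64} = -3 ⇒ A = - \frac{197}{64}.
So c(n) = - \frac{197 \left(-7\right)^{n}}{64} - \frac{5 n}{8} + \frac{5}{64}.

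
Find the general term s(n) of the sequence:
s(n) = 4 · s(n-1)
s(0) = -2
Pure geometric recurrence with ratio 4.
By induction s(n) = s(0) · (4)^n = - 2 \cdot 4^{n}.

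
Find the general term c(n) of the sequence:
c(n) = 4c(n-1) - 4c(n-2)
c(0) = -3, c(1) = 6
Characteristic equation: x² - 4x + 4 = 0, which is (x - (2))².
Repeated root r = 2.
General solution: c(n) = (A + Bn)·(2)^n.
From c(0) = -3: A = -3.
From c(1) = 6: (A + B)·(2) = 6 ⇒ B = 6.
So c(n) = \left(6 n - 3\right) \cdot (2)^n.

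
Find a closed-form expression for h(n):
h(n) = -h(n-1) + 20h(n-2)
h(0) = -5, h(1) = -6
Characteristic equation: x² + x - 20 = 0, which factors as (x - (4))(x - (-5)) = 0.
Roots r₁ = 4, r₂ = -5 (distinct).
General solution: h(n) = A·(4)^n + B·(-5)^n.
From h(0) = -5: A + B = -5.
From h(1) = -6: 4A - 5B = -6.
Solving: A = - \frac{31}{9}, B = - \frac{14}{9}.
So h(n) = - \frac{14 \left(-5\right)^{n}}{9} - \frac{31 \cdot 4^{n}}{9}.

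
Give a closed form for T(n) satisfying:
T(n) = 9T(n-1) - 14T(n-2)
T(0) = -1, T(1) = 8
Characteristic equation: x² - 9x + 14 = 0, which factors as (x - (7))(x - (2)) = 0.
Roots r₁ = 7, r₂ = 2 (distinct).
General solution: T(n) = A·(7)^n + B·(2)^n.
From T(0) = -1: A + B = -1.
From T(1) = 8: 7A + 2B = 8.
Solving: A = 2, B = -3.
So T(n) = - 3 \cdot 2^{n} + 2 \cdot 7^{n}.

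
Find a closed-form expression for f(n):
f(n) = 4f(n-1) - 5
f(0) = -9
First-order linear non-homogeneous.
Homogeneous solution: f_h(n) = A·(4)^n.
Try constant particular solution f_p = K: K = 4K - 5 ⇒ K = \frac{5}{3}.
General: f(n) = A·(4)^n + \frac{5}{3}.
Apply f(0) = -9: A + \frac{5}{3} = -9 ⇒ A = - \frac{32}{3}.
So f(n) = \frac{5}{3} - \frac{32 \cdot 4^{n}}{3}.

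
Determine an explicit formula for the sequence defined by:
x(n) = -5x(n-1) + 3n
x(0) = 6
First-order linear with linear forcing.
Homogeneous solution: x_h(n) = A·(-5)^n.
Try particular x_p(n) = pn + q. Substituting:
  pn + q = -5(p(n-1) + q) + 3n.
Matching the n-coefficient: p = -5p + 3 ⇒ p = \frac{1}{2}.
Matching constants: q = 5p - 5q ⇒ q = \frac{5}{12}.
General: x(n) = A·(-5)^n + \frac{n}{2} + \frac{5}{12}.
Apply x(0) = 6: A + \frac{5}{12} = 6 ⇒ A = \frac{67}{12}.
So x(n) = \frac{67 \left(-5\right)^{n}}{12} + \frac{n}{2} + \frac{5}{12}.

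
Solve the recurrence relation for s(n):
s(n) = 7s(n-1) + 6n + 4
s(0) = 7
First-order linear with linear forcing.
Homogeneous solution: s_h(n) = A·(7)^n.
Try particular s_p(n) = pn + q. Substituting:
  pn + q = 7(p(n-1) + q) + 6n + 4.
Matching the n-coefficient: p = 7p + 6 ⇒ p = -1.
Matching constants: q = -7p + 7q + 4 ⇒ q = - \frac{11}{6}.
General: s(n) = A·(7)^n - n - \frac{11}{6}.
Apply s(0) = 7: A - \frac{11}{6} = 7 ⇒ A = \frac{53}{6}.
So s(n) = \frac{53 \cdot 7^{n}}{6} - n - \frac{11}{6}.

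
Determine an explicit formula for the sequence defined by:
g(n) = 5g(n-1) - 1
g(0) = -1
First-order linear non-homogeneous.
Homogeneous solution: g_h(n) = A·(5)^n.
Try constant particular solution g_p = K: K = 5K - 1 ⇒ K = \frac{1}{4}.
General: g(n) = A·(5)^n + \frac{1}{4}.
Apply g(0) = -1: A + \frac{1}{4} = -1 ⇒ A = - \frac{5}{4}.
So g(n) = \frac{1}{4} - \frac{5 \cdot 5^{n}}{4}.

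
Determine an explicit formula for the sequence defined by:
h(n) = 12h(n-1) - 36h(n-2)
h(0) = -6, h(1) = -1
Characteristic equation: x² - 12x + 36 = 0, which is (x - (6))².
Repeated root r = 6.
General solution: h(n) = (A + Bn)·(6)^n.
From h(0) = -6: A = -6.
From h(1) = -1: (A + B)·(6) = -1 ⇒ B = \frac{35}{6}.
So h(n) = \left(\frac{35 n}{6} - 6\right) \cdot (6)^n.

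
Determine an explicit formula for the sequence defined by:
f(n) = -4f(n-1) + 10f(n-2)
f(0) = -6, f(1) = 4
Characteristic equation: x² + 4x - 10 = 0.
Discriminant Δ = (-4)² + 4·(10) = 56.
Roots r₁,₂ = (-4 ± √56)/2, so r₁ = -2 + \sqrt{14}, r₂ = - \sqrt{14} - 2.
General solution: f(n) = A·r₁^n + B·r₂^n.
From the initial conditions, A + B = -6 and r₁A + r₂B = 4.
Since r₁ - r₂ = √56: A = (4 - (-6)r₂)/√56 = -3 - \frac{2 \sqrt{14}}{7}, and B = -6 - A = -3 + \frac{2 \sqrt{14}}{7}.
So f(n) = \left(-3 - \frac{2 \sqrt{14}}{7}\right)\left(-2 + \sqrt{14}\right)^n + \left(-3 + \frac{2 \sqrt{14}}{7}\right)\left(- \sqrt{14} - 2\right)^n.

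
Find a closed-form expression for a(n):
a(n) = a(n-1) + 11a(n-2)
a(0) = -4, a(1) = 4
Characteristic equation: x² - x - 11 = 0.
Discriminant Δ = (1)² + 4·(11) = 45.
Roots r₁,₂ = (1 ± √45)/2, so r₁ = \frac{1}{2} + \frac{3 \sqrt{5}}{2}, r₂ = \frac{1}{2} - \frac{3 \sqrt{5}}{2}.
General solution: a(n) = A·r₁^n + B·r₂^n.
From the initial conditions, A + B = -4 and r₁A + r₂B = 4.
Since r₁ - r₂ = √45: A = (4 - (-4)r₂)/√45 = -2 + \frac{2 \sqrt{5}}{5}, and B = -4 - A = -2 - \frac{2 \sqrt{5}}{5}.
So a(n) = \left(-2 + \frac{2 \sqrt{5}}{5}\right)\left(\frac{1}{2} + \frac{3 \sqrt{5}}{2}\right)^n + \left(-2 - \frac{2 \sqrt{5}}{5}\right)\left(\frac{1}{2} - \frac{3 \sqrt{5}}{2}\right)^n.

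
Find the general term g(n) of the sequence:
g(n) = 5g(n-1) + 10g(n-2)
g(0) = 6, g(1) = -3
Characteristic equation: x² - 5x - 10 = 0.
Discriminant Δ = (5)² + 4·(10) = 65.
Roots r₁,₂ = (5 ± √65)/2, so r₁ = \frac{5}{2} + \frac{\sqrt{65}}{2}, r₂ = \frac{5}{2} - \frac{\sqrt{65}}{2}.
General solution: g(n) = A·r₁^n + B·r₂^n.
From the initial conditions, A + B = 6 and r₁A + r₂B = -3.
Since r₁ - r₂ = √65: A = (-3 - (6)r₂)/√65 = 3 - \frac{18 \sqrt{65}}{65}, and B = 6 - A = \frac{18 \sqrt{65}}{65} + 3.
So g(n) = \left(3 - \frac{18 \sqrt{65}}{65}\right)\left(\frac{5}{2} + \frac{\sqrt{65}}{2}\right)^n + \left(\frac{18 \sqrt{65}}{65} + 3\right)\left(\frac{5}{2} - \frac{\sqrt{65}}{2}\right)^n.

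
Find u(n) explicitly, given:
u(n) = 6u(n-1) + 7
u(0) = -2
First-order linear non-homogeneous.
Homogeneous solution: u_h(n) = A·(6)^n.
Try constant particular solution u_p = K: K = 6K + 7 ⇒ K = - \frac{7}{5}.
General: u(n) = A·(6)^n - \frac{7}{5}.
Apply u(0) = -2: A - \frac{7}{5} = -2 ⇒ A = - \frac{3}{5}.
So u(n) = - \frac{3 \cdot 6^{n}}{5} - \frac{7}{5}.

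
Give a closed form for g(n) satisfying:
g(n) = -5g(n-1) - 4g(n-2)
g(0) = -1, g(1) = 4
Characteristic equation: x² + 5x + 4 = 0, which factors as (x - (-1))(x - (-4)) = 0.
Roots r₁ = -1, r₂ = -4 (distinct).
General solution: g(n) = A·(-1)^n + B·(-4)^n.
From g(0) = -1: A + B = -1.
From g(1) = 4: -A - 4B = 4.
Solving: A = 0, B = -1.
So g(n) = - \left(-4\right)^{n}.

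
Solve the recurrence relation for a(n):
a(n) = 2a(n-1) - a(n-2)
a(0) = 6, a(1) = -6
Characteristic equation: x² - 2x + 1 = 0, which is (x - (1))².
Repeated root r = 1.
General solution: a(n) = (A + Bn)·(1)^n.
From a(0) = 6: A = 6.
From a(1) = -6: (A + B)·(1) = -6 ⇒ B = -12.
So a(n) = \left(6 - 12 n\right) \cdot (1)^n.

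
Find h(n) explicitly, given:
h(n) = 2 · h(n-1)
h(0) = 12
Pure geometric recurrence with ratio 2.
By induction h(n) = h(0) · (2)^n = 12 \cdot 2^{n}.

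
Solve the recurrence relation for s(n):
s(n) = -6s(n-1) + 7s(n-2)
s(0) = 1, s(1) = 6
Characteristic equation: x² + 6x - 7 = 0, which factors as (x - (-7))(x - (1)) = 0.
Roots r₁ = -7, r₂ = 1 (distinct).
General solution: s(n) = A·(-7)^n + B·(1)^n.
From s(0) = 1: A + B = 1.
From s(1) = 6: -7A + B = 6.
Solving: A = - \frac{5}{8}, B = \frac{13}{8}.
So s(n) = \frac{13}{8} - \frac{5 \left(-7\right)^{n}}{8}.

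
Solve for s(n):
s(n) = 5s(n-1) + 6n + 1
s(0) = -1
First-order linear with linear forcing.
Homogeneous solution: s_h(n) = A·(5)^n.
Try particular s_p(n) = pn + q. Substituting:
  pn + q = 5(p(n-1) + q) + 6n + 1.
Matching the n-coefficient: p = 5p + 6 ⇒ p = - \frac{3}{2}.
Matching constants: q = -5p + 5q + 1 ⇒ q = - \frac{17}{8}.
General: s(n) = A·(5)^n - \frac{3 n}{2} - \frac{17}{8}.
Apply s(0) = -1: A - \frac{17}{8} = -1 ⇒ A = \frac{9}{8}.
So s(n) = \frac{9 \cdot 5^{n}}{8} - \frac{3 n}{2} - \frac{17}{8}.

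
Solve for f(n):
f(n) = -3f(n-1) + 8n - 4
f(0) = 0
First-order linear with linear forcing.
Homogeneous solution: f_h(n) = A·(-3)^n.
Try particular f_p(n) = pn + q. Substituting:
  pn + q = -3(p(n-1) + q) + 8n - 4.
Matching the n-coefficient: p = -3p + 8 ⇒ p = 2.
Matching constants: q = 3p - 3q - 4 ⇒ q = \frac{1}{2}.
General: f(n) = A·(-3)^n + 2 n + \frac{1}{2}.
Apply f(0) = 0: A + \frac{1}{2} = 0 ⇒ A = - \frac{1}{2}.
So f(n) = - \frac{\left(-3\right)^{n}}{2} + 2 n + \frac{1}{2}.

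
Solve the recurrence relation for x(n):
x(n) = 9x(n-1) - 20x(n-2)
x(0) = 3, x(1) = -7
Characteristic equation: x² - 9x + 20 = 0, which factors as (x - (5))(x - (4)) = 0.
Roots r₁ = 5, r₂ = 4 (distinct).
General solution: x(n) = A·(5)^n + B·(4)^n.
From x(0) = 3: A + B = 3.
From x(1) = -7: 5A + 4B = -7.
Solving: A = -19, B = 22.
So x(n) = 22 \cdot 4^{n} - 19 \cdot 5^{n}.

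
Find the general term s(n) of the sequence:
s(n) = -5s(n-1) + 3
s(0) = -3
First-order linear non-homogeneous.
Homogeneous solution: s_h(n) = A·(-5)^n.
Try constant particular solution s_p = K: K = -5K + 3 ⇒ K = \frac{1}{2}.
General: s(n) = A·(-5)^n + \frac{1}{2}.
Apply s(0) = -3: A + \frac{1}{2} = -3 ⇒ A = - \frac{7}{2}.
So s(n) = \frac{1}{2} - \frac{7 \left(-5\right)^{n}}{2}.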